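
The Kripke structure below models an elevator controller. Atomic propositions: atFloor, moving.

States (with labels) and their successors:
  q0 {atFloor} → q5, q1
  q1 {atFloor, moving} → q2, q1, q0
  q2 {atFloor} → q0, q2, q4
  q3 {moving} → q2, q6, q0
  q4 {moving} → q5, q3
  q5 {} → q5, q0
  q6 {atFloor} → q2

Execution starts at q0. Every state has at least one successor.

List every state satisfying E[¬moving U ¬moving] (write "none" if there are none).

{q0, q2, q5, q6}

States satisfying ¬moving: {q0, q2, q5, q6}.
States satisfying E[¬moving U ¬moving]: {q0, q2, q5, q6}.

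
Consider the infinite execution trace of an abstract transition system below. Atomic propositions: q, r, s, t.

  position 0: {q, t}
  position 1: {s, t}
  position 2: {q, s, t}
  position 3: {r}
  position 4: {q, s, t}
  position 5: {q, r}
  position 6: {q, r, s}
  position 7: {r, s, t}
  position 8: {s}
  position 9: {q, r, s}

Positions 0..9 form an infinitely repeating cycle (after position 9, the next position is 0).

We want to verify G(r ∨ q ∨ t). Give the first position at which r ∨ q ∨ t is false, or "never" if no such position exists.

8

Check r ∨ q ∨ t at each position in order: 0 ✓, 1 ✓, 2 ✓, 3 ✓, 4 ✓, 5 ✓, 6 ✓, 7 ✓.
At position 8 the labels are {s}, so r ∨ q ∨ t is false there. This is the first violation.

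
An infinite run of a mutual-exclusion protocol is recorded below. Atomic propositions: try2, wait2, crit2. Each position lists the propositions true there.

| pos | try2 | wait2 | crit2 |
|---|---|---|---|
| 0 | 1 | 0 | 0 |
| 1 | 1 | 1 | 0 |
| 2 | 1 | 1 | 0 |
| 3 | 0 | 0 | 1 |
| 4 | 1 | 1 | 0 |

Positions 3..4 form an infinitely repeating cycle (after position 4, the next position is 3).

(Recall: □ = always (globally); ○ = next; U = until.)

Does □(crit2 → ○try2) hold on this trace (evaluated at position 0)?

crit2 → ○try2 holds at every position 0..4, and those are all positions ever visited, so □(crit2 → ○try2) holds.
Positions where crit2 holds: 3.
Check ○try2 at each: 3→ok.

Holds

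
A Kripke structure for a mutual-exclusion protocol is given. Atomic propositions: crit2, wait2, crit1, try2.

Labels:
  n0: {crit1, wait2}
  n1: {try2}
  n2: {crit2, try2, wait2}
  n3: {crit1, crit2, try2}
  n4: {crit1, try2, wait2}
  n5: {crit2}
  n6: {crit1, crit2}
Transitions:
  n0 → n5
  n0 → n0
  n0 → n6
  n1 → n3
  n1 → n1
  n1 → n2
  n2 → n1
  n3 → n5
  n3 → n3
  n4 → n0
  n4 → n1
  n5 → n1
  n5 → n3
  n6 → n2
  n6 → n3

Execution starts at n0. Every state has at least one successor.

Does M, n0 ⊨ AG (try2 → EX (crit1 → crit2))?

Satisfied

States satisfying try2 → EX (crit1 → crit2): {n0, n1, n2, n3, n4, n5, n6}.
States satisfying AG (try2 → EX (crit1 → crit2)): {n0, n1, n2, n3, n4, n5, n6}.
Every state reachable from n0 satisfies try2 → EX (crit1 → crit2).
n0 ∈ Sat(AG (try2 → EX (crit1 → crit2))).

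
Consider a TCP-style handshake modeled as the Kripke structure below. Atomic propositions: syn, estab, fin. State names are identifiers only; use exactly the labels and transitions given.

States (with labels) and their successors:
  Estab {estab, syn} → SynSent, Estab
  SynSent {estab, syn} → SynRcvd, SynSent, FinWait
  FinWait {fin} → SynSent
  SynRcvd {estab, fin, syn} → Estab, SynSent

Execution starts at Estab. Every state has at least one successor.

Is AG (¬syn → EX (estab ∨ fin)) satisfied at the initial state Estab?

Satisfied

States satisfying ¬syn → EX (estab ∨ fin): {Estab, SynSent, FinWait, SynRcvd}.
States satisfying AG (¬syn → EX (estab ∨ fin)): {Estab, SynSent, FinWait, SynRcvd}.
Every state reachable from Estab satisfies ¬syn → EX (estab ∨ fin).
Estab ∈ Sat(AG (¬syn → EX (estab ∨ fin))).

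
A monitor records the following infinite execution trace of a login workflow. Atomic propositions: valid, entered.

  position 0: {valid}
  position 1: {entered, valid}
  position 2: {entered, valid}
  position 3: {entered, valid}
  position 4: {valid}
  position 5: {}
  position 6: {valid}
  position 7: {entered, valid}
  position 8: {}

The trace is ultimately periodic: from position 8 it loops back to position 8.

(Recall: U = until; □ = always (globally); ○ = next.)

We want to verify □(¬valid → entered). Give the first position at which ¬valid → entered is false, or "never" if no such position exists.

Check ¬valid → entered at each position in order: 0 ✓, 1 ✓, 2 ✓, 3 ✓, 4 ✓.
At position 5 the labels are {}, so ¬valid → entered is false there. This is the first violation.

5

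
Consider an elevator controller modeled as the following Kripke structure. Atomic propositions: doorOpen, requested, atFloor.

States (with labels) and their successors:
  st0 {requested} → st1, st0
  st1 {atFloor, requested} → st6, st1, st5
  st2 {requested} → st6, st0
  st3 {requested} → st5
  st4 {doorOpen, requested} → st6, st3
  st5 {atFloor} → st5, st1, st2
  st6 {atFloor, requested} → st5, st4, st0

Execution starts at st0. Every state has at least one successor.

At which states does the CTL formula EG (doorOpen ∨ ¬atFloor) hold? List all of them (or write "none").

States satisfying doorOpen ∨ ¬atFloor: {st0, st2, st3, st4}.
States satisfying EG (doorOpen ∨ ¬atFloor): {st0, st2}.

{st0, st2}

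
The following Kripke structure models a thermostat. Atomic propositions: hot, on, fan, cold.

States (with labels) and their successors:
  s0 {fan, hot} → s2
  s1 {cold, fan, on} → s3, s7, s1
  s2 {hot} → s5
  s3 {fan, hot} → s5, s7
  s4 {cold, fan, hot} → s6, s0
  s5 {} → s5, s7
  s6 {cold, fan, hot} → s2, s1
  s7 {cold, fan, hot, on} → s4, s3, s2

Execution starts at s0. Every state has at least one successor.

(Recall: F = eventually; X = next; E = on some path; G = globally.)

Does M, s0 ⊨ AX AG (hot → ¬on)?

No

States satisfying AG (hot → ¬on): ∅.
States satisfying AX AG (hot → ¬on): ∅.
s0 ∉ Sat(AX AG (hot → ¬on)).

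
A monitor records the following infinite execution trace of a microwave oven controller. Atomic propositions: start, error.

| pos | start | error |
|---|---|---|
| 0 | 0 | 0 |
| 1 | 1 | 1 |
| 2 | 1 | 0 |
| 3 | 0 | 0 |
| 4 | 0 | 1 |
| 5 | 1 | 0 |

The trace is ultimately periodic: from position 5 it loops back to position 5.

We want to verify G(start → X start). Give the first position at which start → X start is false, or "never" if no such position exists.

2

Check start → X start at each position in order: 0 ✓, 1 ✓.
At position 2 the labels are {start} and the next position 3 has {}, so start → X start is false there. This is the first violation.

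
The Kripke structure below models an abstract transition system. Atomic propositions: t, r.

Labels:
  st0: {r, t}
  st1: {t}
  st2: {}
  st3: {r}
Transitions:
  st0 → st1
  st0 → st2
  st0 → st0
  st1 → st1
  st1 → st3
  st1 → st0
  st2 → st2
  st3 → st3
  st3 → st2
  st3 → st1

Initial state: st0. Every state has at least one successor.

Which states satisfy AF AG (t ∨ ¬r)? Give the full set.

States satisfying AG (t ∨ ¬r): {st2}.
States satisfying AF AG (t ∨ ¬r): {st2}.

{st2}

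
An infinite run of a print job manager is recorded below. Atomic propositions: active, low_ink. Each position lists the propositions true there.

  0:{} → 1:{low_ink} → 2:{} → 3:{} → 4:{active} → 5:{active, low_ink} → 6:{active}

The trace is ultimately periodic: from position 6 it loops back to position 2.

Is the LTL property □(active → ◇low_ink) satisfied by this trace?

active → ◇low_ink holds at every position 0..6, and those are all positions ever visited, so □(active → ◇low_ink) holds.
Positions where active holds: 4, 5, 6.
Check ◇low_ink at each: 4→ok, 5→ok, 6→ok.

Satisfied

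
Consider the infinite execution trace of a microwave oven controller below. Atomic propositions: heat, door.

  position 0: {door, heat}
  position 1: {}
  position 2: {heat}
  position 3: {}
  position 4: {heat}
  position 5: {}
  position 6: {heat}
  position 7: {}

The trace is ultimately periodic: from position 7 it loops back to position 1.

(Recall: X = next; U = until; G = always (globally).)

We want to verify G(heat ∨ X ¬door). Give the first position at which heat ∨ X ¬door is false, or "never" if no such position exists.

never

heat ∨ X ¬door holds at every position 0..7, and those are all the positions the trace ever visits, so the invariant G(heat ∨ X ¬door) is never violated.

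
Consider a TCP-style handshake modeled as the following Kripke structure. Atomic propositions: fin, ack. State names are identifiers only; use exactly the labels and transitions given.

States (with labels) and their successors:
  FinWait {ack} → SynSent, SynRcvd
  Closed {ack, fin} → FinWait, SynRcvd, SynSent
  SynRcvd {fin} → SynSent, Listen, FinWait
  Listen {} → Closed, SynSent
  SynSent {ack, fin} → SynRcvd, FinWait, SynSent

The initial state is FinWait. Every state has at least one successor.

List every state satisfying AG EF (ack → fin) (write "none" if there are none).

{FinWait, Closed, SynRcvd, Listen, SynSent}

States satisfying EF (ack → fin): {FinWait, Closed, SynRcvd, Listen, SynSent}.
States satisfying AG EF (ack → fin): {FinWait, Closed, SynRcvd, Listen, SynSent}.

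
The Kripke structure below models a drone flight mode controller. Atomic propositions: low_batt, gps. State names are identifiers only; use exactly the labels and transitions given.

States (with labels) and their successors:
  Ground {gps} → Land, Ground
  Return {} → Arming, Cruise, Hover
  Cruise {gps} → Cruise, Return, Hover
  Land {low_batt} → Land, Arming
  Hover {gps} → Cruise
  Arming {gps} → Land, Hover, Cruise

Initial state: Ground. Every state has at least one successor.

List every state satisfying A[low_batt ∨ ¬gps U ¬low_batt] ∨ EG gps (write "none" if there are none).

States satisfying low_batt ∨ ¬gps: {Return, Land}.
States satisfying ¬low_batt: {Ground, Return, Cruise, Hover, Arming}.
States satisfying A[low_batt ∨ ¬gps U ¬low_batt]: {Ground, Return, Cruise, Hover, Arming}.
States satisfying gps: {Ground, Cruise, Hover, Arming}.
States satisfying EG gps: {Ground, Cruise, Hover, Arming}.
States satisfying A[low_batt ∨ ¬gps U ¬low_batt] ∨ EG gps: {Ground, Return, Cruise, Hover, Arming}.

{Ground, Return, Cruise, Hover, Arming}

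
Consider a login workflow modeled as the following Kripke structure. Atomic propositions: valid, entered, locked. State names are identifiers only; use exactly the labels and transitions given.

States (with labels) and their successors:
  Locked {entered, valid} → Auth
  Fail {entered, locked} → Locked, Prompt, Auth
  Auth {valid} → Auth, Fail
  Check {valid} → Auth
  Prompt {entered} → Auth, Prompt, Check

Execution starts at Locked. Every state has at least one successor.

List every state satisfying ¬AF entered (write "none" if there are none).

{Auth, Check}

States satisfying entered: {Locked, Fail, Prompt}.
States satisfying AF entered: {Locked, Fail, Prompt}.
States satisfying ¬AF entered: {Auth, Check}.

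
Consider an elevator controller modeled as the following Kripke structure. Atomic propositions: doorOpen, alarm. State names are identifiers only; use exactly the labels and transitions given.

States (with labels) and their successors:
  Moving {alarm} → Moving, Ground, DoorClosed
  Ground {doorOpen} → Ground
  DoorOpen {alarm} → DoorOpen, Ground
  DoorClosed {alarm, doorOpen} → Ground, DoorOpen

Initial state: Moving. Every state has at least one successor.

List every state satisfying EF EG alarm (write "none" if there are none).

{Moving, DoorOpen, DoorClosed}

States satisfying EG alarm: {Moving, DoorOpen, DoorClosed}.
States satisfying EF EG alarm: {Moving, DoorOpen, DoorClosed}.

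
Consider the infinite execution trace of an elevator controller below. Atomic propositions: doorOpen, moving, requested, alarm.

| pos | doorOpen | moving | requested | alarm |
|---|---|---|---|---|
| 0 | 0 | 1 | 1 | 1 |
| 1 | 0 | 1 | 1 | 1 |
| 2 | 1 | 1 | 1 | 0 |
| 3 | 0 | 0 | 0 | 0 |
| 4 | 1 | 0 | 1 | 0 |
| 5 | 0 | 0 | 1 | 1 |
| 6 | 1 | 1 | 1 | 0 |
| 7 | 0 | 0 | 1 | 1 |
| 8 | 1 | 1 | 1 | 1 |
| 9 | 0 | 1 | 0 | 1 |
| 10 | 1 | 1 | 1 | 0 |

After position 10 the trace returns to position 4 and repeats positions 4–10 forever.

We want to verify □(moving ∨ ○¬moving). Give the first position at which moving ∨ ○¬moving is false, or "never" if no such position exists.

Check moving ∨ ○¬moving at each position in order: 0 ✓, 1 ✓, 2 ✓, 3 ✓, 4 ✓.
At position 5 the labels are {alarm, requested} and the next position 6 has {doorOpen, moving, requested}, so moving ∨ ○¬moving is false there. This is the first violation.

5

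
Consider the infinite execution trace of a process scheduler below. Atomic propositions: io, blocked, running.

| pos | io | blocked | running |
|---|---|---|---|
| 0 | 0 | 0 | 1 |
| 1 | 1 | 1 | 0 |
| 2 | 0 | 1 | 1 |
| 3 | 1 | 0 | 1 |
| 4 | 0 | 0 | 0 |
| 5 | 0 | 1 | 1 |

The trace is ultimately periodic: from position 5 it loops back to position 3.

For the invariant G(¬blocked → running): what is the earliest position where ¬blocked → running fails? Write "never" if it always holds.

Check ¬blocked → running at each position in order: 0 ✓, 1 ✓, 2 ✓, 3 ✓.
At position 4 the labels are {}, so ¬blocked → running is false there. This is the first violation.

4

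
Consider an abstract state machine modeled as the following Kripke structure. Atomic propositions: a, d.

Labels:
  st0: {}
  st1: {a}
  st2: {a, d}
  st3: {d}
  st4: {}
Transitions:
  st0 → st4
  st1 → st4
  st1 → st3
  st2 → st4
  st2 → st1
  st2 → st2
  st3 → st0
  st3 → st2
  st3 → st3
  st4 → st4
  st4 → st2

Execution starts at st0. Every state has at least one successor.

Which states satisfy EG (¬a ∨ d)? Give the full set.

{st0, st2, st3, st4}

States satisfying ¬a ∨ d: {st0, st2, st3, st4}.
States satisfying EG (¬a ∨ d): {st0, st2, st3, st4}.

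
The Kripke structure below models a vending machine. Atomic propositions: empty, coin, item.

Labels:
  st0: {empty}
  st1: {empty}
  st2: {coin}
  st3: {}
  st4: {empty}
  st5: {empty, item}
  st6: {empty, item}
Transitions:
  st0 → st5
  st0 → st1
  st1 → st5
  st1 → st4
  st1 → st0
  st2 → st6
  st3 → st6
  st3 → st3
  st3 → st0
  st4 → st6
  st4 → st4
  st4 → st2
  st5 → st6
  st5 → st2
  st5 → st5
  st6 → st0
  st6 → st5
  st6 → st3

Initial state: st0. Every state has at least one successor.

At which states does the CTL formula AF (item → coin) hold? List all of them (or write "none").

{st0, st1, st2, st3, st4}

States satisfying item → coin: {st0, st1, st2, st3, st4}.
States satisfying AF (item → coin): {st0, st1, st2, st3, st4}.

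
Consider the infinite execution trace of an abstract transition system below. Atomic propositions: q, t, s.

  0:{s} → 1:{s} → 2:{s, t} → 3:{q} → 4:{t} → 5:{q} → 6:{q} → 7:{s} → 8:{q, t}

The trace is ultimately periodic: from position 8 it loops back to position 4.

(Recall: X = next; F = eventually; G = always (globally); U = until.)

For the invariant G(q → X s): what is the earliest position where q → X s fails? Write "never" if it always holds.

Check q → X s at each position in order: 0 ✓, 1 ✓, 2 ✓.
At position 3 the labels are {q} and the next position 4 has {t}, so q → X s is false there. This is the first violation.

3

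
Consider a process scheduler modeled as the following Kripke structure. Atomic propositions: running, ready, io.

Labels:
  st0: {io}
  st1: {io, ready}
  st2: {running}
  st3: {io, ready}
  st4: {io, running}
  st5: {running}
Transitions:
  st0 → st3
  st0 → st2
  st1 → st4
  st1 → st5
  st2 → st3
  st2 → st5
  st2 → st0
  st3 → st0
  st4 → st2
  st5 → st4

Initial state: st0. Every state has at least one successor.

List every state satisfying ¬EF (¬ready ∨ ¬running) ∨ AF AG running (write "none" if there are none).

States satisfying ¬ready ∨ ¬running: {st0, st1, st2, st3, st4, st5}.
States satisfying EF (¬ready ∨ ¬running): {st0, st1, st2, st3, st4, st5}.
States satisfying ¬EF (¬ready ∨ ¬running): ∅.
States satisfying AG running: ∅.
States satisfying AF AG running: ∅.
States satisfying ¬EF (¬ready ∨ ¬running) ∨ AF AG running: ∅.

none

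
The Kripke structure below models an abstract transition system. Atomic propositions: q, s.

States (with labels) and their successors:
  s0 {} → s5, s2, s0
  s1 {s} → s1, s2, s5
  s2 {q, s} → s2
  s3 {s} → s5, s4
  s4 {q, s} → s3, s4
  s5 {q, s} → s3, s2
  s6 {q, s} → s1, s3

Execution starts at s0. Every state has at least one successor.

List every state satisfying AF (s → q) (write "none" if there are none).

States satisfying s → q: {s0, s2, s4, s5, s6}.
States satisfying AF (s → q): {s0, s2, s3, s4, s5, s6}.

{s0, s2, s3, s4, s5, s6}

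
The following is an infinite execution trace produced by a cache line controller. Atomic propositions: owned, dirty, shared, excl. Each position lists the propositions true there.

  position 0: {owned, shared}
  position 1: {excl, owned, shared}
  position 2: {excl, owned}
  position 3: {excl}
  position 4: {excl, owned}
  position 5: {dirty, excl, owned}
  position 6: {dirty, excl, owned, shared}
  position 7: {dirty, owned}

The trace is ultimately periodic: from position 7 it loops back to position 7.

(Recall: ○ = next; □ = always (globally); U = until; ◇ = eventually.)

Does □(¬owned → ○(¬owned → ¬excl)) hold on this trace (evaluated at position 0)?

¬owned → ○(¬owned → ¬excl) holds at every position 0..7, and those are all positions ever visited, so □(¬owned → ○(¬owned → ¬excl)) holds.
Positions where ¬owned holds: 3.
Check ○(¬owned → ¬excl) at each: 3→ok.

Satisfied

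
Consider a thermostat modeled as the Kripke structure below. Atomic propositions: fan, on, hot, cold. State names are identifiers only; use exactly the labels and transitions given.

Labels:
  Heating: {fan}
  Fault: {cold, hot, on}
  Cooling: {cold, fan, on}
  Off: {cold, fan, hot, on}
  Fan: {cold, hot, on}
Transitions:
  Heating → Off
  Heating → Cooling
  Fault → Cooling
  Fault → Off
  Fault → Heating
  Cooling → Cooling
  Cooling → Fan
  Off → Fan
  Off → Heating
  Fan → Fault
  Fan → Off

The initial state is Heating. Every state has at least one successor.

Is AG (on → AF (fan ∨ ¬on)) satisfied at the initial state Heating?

States satisfying on → AF (fan ∨ ¬on): {Heating, Fault, Cooling, Off, Fan}.
States satisfying AG (on → AF (fan ∨ ¬on)): {Heating, Fault, Cooling, Off, Fan}.
Every state reachable from Heating satisfies on → AF (fan ∨ ¬on).
Heating ∈ Sat(AG (on → AF (fan ∨ ¬on))).

Satisfied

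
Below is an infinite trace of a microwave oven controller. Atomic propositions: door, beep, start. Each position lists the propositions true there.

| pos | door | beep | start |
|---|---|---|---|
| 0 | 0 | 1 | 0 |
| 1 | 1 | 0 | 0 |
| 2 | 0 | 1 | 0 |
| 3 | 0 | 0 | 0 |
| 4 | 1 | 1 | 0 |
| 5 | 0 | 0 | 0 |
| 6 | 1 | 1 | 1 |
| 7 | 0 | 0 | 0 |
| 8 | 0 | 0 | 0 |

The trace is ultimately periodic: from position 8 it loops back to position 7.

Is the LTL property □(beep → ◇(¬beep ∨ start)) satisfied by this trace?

Yes

beep → ◇(¬beep ∨ start) holds at every position 0..8, and those are all positions ever visited, so □(beep → ◇(¬beep ∨ start)) holds.
Positions where beep holds: 0, 2, 4, 6.
Check ◇(¬beep ∨ start) at each: 0→ok, 2→ok, 4→ok, 6→ok.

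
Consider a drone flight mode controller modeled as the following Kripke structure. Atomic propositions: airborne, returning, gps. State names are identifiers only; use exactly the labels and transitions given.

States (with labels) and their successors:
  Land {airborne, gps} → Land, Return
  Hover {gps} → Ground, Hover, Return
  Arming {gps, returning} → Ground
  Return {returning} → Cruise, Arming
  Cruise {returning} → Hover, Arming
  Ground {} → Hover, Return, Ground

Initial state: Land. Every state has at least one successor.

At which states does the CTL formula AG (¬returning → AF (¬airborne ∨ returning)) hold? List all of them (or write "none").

States satisfying ¬returning → AF (¬airborne ∨ returning): {Hover, Arming, Return, Cruise, Ground}.
States satisfying AG (¬returning → AF (¬airborne ∨ returning)): {Hover, Arming, Return, Cruise, Ground}.

{Hover, Arming, Return, Cruise, Ground}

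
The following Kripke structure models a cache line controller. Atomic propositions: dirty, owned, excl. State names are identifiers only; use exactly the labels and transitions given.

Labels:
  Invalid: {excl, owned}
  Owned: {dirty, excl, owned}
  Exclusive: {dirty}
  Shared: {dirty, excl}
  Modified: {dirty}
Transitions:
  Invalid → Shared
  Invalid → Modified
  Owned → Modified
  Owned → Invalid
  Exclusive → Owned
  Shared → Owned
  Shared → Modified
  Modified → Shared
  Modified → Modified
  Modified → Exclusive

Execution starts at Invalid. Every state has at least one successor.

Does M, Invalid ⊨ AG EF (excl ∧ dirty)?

Yes

States satisfying EF (excl ∧ dirty): {Invalid, Owned, Exclusive, Shared, Modified}.
States satisfying AG EF (excl ∧ dirty): {Invalid, Owned, Exclusive, Shared, Modified}.
Every state reachable from Invalid satisfies EF (excl ∧ dirty).
Invalid ∈ Sat(AG EF (excl ∧ dirty)).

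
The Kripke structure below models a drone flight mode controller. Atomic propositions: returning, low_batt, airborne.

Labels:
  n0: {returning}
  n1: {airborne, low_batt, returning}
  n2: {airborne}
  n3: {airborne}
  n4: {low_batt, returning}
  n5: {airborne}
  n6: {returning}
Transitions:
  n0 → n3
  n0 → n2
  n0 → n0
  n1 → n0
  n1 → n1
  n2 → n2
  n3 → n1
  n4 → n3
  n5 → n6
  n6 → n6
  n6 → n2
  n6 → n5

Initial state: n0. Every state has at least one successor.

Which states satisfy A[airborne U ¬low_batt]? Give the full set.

States satisfying airborne: {n1, n2, n3, n5}.
States satisfying ¬low_batt: {n0, n2, n3, n5, n6}.
States satisfying A[airborne U ¬low_batt]: {n0, n2, n3, n5, n6}.

{n0, n2, n3, n5, n6}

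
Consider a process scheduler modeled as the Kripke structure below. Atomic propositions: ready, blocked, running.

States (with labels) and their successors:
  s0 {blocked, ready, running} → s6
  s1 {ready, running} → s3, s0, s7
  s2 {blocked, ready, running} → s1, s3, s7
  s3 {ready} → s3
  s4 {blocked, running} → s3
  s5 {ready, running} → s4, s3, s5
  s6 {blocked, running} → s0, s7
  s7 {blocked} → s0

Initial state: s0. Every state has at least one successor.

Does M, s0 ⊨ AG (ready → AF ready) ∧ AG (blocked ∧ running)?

No

States satisfying ready → AF ready: {s0, s1, s2, s3, s4, s5, s6, s7}.
States satisfying AG (ready → AF ready): {s0, s1, s2, s3, s4, s5, s6, s7}.
States satisfying blocked ∧ running: {s0, s2, s4, s6}.
States satisfying AG (blocked ∧ running): ∅.
States satisfying AG (ready → AF ready) ∧ AG (blocked ∧ running): ∅.
s0 ∉ Sat(AG (ready → AF ready) ∧ AG (blocked ∧ running)).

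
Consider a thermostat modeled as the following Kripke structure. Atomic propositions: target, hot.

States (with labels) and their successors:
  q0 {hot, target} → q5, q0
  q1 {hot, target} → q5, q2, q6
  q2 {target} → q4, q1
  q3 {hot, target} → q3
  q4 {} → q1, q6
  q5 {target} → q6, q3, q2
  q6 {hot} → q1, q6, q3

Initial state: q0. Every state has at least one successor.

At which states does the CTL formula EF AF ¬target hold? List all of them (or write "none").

{q0, q1, q2, q4, q5, q6}

States satisfying AF ¬target: {q4, q6}.
States satisfying EF AF ¬target: {q0, q1, q2, q4, q5, q6}.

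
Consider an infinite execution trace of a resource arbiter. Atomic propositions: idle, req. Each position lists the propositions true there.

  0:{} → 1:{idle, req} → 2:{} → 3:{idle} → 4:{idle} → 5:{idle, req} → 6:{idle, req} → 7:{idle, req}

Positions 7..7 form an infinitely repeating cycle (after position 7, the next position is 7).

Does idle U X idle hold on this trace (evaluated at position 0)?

Holds

Walking from position 0: X idle first holds at position 0, and idle holds at every earlier position along the way, so idle U X idle holds.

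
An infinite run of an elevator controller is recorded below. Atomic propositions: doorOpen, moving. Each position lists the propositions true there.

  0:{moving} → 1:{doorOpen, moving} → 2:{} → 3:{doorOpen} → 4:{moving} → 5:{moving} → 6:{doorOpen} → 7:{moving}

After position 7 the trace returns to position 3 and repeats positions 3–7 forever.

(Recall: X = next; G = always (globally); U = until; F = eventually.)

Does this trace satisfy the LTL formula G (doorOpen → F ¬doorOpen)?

doorOpen → F ¬doorOpen holds at every position 0..7, and those are all positions ever visited, so G (doorOpen → F ¬doorOpen) holds.
Positions where doorOpen holds: 1, 3, 6.
Check F ¬doorOpen at each: 1→ok, 3→ok, 6→ok.

Satisfied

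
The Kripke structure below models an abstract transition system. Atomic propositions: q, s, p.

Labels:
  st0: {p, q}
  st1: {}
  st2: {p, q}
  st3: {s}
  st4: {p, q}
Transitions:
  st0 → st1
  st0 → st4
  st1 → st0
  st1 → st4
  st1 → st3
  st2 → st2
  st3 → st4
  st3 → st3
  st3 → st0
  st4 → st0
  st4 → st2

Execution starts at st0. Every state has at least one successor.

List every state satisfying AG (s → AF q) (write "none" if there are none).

States satisfying s → AF q: {st0, st1, st2, st4}.
States satisfying AG (s → AF q): {st2}.

{st2}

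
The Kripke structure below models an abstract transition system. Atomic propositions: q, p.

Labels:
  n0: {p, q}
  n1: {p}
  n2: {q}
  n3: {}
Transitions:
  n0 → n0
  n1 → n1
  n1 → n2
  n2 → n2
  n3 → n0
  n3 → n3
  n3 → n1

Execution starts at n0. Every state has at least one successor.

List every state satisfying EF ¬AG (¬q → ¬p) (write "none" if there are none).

{n1, n3}

States satisfying ¬AG (¬q → ¬p): {n1, n3}.
States satisfying EF ¬AG (¬q → ¬p): {n1, n3}.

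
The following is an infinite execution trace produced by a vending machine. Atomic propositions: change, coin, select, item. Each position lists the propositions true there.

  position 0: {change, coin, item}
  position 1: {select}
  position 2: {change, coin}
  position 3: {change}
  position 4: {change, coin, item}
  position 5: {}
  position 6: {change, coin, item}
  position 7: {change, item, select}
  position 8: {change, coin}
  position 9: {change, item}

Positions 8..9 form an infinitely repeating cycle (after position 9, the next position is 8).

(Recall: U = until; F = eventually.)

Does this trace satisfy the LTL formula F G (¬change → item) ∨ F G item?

Satisfied

G (¬change → item) holds at position 6, which is reachable from 0, so F G (¬change → item) holds.
G item is false at every position 0..9, so it never becomes true and F G item fails.
At position 0: F G (¬change → item) is true; F G item is false; so F G (¬change → item) ∨ F G item is true.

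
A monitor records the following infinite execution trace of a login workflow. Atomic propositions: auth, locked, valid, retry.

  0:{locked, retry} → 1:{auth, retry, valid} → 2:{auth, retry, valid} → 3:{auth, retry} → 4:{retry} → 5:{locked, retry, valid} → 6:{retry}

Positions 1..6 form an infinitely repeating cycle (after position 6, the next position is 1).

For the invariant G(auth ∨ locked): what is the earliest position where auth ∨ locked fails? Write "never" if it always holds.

4

Check auth ∨ locked at each position in order: 0 ✓, 1 ✓, 2 ✓, 3 ✓.
At position 4 the labels are {retry}, so auth ∨ locked is false there. This is the first violation.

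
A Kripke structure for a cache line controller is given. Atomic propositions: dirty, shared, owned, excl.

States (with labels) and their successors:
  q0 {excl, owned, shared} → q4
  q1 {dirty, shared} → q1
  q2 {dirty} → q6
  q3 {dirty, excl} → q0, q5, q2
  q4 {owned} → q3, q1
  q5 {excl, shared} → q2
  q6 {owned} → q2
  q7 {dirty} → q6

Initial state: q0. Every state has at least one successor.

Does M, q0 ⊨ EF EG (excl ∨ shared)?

States satisfying EG (excl ∨ shared): {q1}.
States satisfying EF EG (excl ∨ shared): {q0, q1, q3, q4}.
Some path from q0 reaches a state where EG (excl ∨ shared) holds.
q0 ∈ Sat(EF EG (excl ∨ shared)).

Satisfied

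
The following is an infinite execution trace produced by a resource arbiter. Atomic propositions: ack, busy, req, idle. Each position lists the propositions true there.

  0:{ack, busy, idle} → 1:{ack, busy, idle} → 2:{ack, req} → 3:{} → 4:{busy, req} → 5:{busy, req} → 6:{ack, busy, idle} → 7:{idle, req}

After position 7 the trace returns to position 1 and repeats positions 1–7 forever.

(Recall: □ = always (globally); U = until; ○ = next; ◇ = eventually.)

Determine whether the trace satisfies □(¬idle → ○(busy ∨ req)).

No

¬idle → ○(busy ∨ req) must hold at every position from 0 onward. It fails at position 2, so □(¬idle → ○(busy ∨ req)) is false.
Positions where ¬idle holds: 2, 3, 4, 5.
Check ○(busy ∨ req) at each: 2→fails, 3→ok, 4→ok, 5→ok.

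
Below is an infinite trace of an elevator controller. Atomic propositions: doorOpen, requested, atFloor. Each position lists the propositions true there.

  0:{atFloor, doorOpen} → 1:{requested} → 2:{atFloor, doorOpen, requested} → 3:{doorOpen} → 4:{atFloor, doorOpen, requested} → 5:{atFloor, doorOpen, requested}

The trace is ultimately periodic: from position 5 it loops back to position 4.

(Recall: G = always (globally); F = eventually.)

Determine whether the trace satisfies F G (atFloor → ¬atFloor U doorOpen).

G (atFloor → ¬atFloor U doorOpen) holds at position 0, which is reachable from 0, so F G (atFloor → ¬atFloor U doorOpen) holds.

Yes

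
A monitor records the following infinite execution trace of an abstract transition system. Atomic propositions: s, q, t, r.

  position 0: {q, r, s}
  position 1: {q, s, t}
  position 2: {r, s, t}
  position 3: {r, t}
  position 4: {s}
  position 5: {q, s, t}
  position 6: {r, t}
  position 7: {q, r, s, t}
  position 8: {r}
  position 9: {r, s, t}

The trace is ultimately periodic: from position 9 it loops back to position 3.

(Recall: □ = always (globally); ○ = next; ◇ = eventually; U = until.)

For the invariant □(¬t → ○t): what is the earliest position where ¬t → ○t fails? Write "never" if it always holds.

¬t → ○t holds at every position 0..9, and those are all the positions the trace ever visits, so the invariant □(¬t → ○t) is never violated.

never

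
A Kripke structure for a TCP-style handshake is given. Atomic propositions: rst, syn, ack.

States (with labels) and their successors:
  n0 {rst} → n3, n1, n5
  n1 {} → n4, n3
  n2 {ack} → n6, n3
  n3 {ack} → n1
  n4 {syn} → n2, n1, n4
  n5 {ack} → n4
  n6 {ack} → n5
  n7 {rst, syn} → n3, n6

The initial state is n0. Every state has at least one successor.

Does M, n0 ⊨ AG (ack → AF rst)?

Does not hold

States satisfying ack → AF rst: {n0, n1, n4, n7}.
States satisfying AG (ack → AF rst): ∅.
n2 is reachable from n0 and violates ack → AF rst, so AG fails at n0.
n0 ∉ Sat(AG (ack → AF rst)).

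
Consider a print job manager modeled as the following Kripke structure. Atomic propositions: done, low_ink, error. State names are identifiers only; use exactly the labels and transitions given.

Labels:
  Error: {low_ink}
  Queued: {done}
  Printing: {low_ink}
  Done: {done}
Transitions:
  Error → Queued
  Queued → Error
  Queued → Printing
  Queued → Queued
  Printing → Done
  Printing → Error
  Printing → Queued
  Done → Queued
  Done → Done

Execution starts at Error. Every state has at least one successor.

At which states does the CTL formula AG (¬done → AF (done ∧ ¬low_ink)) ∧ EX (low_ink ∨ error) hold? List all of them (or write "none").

{Queued, Printing}

States satisfying ¬done → AF (done ∧ ¬low_ink): {Error, Queued, Printing, Done}.
States satisfying AG (¬done → AF (done ∧ ¬low_ink)): {Error, Queued, Printing, Done}.
States satisfying low_ink ∨ error: {Error, Printing}.
States satisfying EX (low_ink ∨ error): {Queued, Printing}.
States satisfying AG (¬done → AF (done ∧ ¬low_ink)) ∧ EX (low_ink ∨ error): {Queued, Printing}.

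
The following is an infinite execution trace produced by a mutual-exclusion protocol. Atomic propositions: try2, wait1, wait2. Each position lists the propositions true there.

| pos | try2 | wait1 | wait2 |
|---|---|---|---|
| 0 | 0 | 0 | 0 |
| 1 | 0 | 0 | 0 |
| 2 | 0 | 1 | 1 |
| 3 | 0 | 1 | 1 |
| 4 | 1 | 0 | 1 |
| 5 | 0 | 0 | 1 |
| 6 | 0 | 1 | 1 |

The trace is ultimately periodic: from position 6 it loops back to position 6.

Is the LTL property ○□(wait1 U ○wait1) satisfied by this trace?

Does not hold

The position after 0 is 1; □(wait1 U ○wait1) is false there.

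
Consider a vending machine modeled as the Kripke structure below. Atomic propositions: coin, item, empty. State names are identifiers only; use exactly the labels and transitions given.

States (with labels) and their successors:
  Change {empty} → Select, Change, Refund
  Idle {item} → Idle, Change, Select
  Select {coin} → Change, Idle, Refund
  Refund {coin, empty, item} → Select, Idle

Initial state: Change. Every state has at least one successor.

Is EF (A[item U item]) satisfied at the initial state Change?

States satisfying A[item U item]: {Idle, Refund}.
States satisfying EF (A[item U item]): {Change, Idle, Select, Refund}.
Some path from Change reaches a state where A[item U item] holds.
Change ∈ Sat(EF (A[item U item])).

Satisfied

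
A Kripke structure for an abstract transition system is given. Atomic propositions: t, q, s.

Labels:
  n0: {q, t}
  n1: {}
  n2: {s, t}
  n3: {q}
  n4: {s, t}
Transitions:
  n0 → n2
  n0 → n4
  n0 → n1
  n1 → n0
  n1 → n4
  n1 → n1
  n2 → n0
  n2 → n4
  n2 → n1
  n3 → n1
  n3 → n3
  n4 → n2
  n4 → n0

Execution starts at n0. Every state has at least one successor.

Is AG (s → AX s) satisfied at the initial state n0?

Violated

States satisfying s → AX s: {n0, n1, n3}.
States satisfying AG (s → AX s): ∅.
n2 is reachable from n0 and violates s → AX s, so AG fails at n0.
n0 ∉ Sat(AG (s → AX s)).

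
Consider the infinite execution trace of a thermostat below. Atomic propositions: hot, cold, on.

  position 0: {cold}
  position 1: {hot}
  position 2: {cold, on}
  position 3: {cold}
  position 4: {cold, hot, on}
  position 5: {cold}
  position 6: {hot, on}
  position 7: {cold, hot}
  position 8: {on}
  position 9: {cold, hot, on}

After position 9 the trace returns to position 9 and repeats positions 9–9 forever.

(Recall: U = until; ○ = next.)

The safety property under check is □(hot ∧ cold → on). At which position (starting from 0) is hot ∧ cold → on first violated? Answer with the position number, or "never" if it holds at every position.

7

Check hot ∧ cold → on at each position in order: 0 ✓, 1 ✓, 2 ✓, 3 ✓, 4 ✓, 5 ✓, 6 ✓.
At position 7 the labels are {cold, hot}, so hot ∧ cold → on is false there. This is the first violation.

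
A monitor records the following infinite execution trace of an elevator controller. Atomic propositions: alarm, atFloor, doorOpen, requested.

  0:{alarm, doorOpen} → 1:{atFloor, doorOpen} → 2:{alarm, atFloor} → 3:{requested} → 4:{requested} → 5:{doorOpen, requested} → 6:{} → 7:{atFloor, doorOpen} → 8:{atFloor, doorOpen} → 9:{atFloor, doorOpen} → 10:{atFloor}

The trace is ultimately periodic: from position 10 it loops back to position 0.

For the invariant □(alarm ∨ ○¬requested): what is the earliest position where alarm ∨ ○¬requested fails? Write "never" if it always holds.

Check alarm ∨ ○¬requested at each position in order: 0 ✓, 1 ✓, 2 ✓.
At position 3 the labels are {requested} and the next position 4 has {requested}, so alarm ∨ ○¬requested is false there. This is the first violation.

3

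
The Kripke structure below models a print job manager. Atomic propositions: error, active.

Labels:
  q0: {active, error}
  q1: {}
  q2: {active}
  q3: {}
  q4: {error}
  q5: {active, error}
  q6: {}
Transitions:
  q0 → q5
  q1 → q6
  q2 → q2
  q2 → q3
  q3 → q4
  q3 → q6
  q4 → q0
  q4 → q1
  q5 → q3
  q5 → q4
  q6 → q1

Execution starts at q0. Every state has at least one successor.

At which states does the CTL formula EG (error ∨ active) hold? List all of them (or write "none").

{q0, q2, q4, q5}

States satisfying error ∨ active: {q0, q2, q4, q5}.
States satisfying EG (error ∨ active): {q0, q2, q4, q5}.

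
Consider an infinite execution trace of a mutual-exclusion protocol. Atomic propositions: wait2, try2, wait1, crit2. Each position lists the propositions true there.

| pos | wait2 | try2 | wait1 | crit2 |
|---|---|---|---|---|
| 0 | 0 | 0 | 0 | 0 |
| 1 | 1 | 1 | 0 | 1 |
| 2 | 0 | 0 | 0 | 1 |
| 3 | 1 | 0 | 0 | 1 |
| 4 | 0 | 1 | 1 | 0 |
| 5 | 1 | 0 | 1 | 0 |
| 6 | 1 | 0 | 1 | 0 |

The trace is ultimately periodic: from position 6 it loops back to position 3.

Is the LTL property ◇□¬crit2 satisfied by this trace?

Does not hold

□¬crit2 is false at every position 0..6, so it never becomes true and ◇□¬crit2 fails.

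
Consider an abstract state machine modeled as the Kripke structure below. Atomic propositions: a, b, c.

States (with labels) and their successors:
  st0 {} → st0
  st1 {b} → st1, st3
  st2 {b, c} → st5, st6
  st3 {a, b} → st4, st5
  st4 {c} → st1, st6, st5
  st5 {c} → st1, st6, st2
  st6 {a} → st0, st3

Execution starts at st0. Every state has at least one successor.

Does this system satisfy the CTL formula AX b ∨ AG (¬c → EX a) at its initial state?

Violated

States satisfying b: {st1, st2, st3}.
States satisfying AX b: {st1}.
States satisfying ¬c → EX a: {st1, st2, st4, st5, st6}.
States satisfying AG (¬c → EX a): ∅.
States satisfying AX b ∨ AG (¬c → EX a): {st1}.
st0 ∉ Sat(AX b ∨ AG (¬c → EX a)).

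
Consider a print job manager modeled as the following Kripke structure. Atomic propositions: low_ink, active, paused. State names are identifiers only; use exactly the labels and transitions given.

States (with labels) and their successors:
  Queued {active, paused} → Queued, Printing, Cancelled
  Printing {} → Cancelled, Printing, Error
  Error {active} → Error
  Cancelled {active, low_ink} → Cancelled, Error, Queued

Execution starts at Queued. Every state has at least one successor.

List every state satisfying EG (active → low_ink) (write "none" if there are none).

States satisfying active → low_ink: {Printing, Cancelled}.
States satisfying EG (active → low_ink): {Printing, Cancelled}.

{Printing, Cancelled}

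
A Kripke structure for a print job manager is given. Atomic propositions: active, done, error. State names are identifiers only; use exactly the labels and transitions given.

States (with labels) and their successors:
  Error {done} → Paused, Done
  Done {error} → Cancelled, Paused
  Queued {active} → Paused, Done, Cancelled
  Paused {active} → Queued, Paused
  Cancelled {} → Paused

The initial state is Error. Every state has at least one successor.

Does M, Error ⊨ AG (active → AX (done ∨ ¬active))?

States satisfying active → AX (done ∨ ¬active): {Error, Done, Cancelled}.
States satisfying AG (active → AX (done ∨ ¬active)): ∅.
Paused is reachable from Error and violates active → AX (done ∨ ¬active), so AG fails at Error.
Error ∉ Sat(AG (active → AX (done ∨ ¬active))).

No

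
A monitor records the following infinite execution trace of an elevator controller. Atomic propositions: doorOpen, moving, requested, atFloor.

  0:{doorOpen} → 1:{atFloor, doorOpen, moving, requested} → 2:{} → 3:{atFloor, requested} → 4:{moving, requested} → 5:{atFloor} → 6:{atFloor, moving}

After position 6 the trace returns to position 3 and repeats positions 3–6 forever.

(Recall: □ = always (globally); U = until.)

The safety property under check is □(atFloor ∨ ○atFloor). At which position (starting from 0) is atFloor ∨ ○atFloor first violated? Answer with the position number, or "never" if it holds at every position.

atFloor ∨ ○atFloor holds at every position 0..6, and those are all the positions the trace ever visits, so the invariant □(atFloor ∨ ○atFloor) is never violated.

never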